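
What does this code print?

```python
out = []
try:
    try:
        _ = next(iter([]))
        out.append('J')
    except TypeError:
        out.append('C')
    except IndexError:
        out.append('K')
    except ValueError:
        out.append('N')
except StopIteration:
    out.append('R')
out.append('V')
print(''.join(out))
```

Execution trace: 'R' (outer except StopIteration) → 'V' (after the try/except). Output: RV

Answer: RV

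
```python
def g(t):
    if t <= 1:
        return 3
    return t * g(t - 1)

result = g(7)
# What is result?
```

g(7) = 7 * 6 * 5 * 4 * 3 * 2 * 3 = 15120

Answer: 15120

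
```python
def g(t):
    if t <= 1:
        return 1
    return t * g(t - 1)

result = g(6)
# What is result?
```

g(6) = 6 * 5 * 4 * 3 * 2 * 1 = 720

Answer: 720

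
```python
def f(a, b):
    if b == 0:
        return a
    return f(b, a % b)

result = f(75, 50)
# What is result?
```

f(75, 50) -> f(50, 25) -> f(25, 0) -> 25

Answer: 25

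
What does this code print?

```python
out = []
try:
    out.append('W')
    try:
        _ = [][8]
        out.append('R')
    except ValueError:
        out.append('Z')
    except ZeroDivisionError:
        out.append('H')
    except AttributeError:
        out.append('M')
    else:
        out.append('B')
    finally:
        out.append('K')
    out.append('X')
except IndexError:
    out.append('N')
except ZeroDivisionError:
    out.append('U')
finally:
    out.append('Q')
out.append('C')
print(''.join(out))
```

Execution trace: 'W' (try body) → 'K' (inner finally) → 'N' (except IndexError) → 'Q' (finally) → 'C' (after the try/except). Output: WKNQC

Answer: WKNQC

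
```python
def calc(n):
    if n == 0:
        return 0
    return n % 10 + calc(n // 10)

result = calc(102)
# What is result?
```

Sum of digits of 102: 2 + 0 + 1 = 3

Answer: 3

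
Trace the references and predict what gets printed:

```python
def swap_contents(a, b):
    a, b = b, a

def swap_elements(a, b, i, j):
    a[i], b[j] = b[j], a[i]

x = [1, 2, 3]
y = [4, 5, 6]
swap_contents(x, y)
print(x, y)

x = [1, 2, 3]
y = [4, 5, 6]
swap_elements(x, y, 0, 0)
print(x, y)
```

Key concept: parameter rebinding vs mutation.
Step by step:
`x = [1, 2, 3]` → x = [1, 2, 3]
`y = [4, 5, 6]` → y = [4, 5, 6]
`swap_contents(x, y)` → no visible change to tracked variables
`print(x, y)` → prints [1, 2, 3] [4, 5, 6]
`x = [1, 2, 3]` → x = [1, 2, 3]
`y = [4, 5, 6]` → y = [4, 5, 6]
`swap_elements(x, y, 0, 0)` → x = [4, 2, 3]; y = [1, 5, 6]
`print(x, y)` → prints [4, 2, 3] [1, 5, 6]

Answer:
[1, 2, 3] [4, 5, 6]
[4, 2, 3] [1, 5, 6]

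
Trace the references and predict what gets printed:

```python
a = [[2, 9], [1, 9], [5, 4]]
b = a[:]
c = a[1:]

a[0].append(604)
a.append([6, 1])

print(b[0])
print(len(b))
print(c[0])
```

Key concept: slice with nested mutation.
Step by step:
`a = [[2, 9], [1, 9], [5, 4]]` → a = [[2, 9], [1, 9], [5, 4]]
`b = a[:]` → b = [[2, 9], [1, 9], [5, 4]]
`c = a[1:]` → c = [[1, 9], [5, 4]]
`a[0].append(604)` → a = [[2, 9, 604], [1, 9], [5, 4]]; b = [[2, 9, 604], [1, 9], [5, 4]]
`a.append([6, 1])` → a = [[2, 9, 604], [1, 9], [5, 4], [6, 1]]
`print(b[0])` → prints [2, 9, 604]
`print(len(b))` → prints 3
`print(c[0])` → prints [1, 9]

Answer:
[2, 9, 604]
3
[1, 9]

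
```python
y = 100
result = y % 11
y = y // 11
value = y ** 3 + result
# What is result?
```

Trace:
`y = 100` → y = 100
`result = y % 11` → result = 1
`y = y // 11` → y = 9
`value = y ** 3 + result` → value = 730
So result = 1

Answer: 1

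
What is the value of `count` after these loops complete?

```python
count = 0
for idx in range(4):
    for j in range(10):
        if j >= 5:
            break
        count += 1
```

Inner breaks at 5, outer runs 4 times
`count` takes the values: 0 → 1 → 2 → 3 → 4 → 5 → 6 → 7 → 8 → 9 → 10 → 11 → 12 → 13 → 14 → 15 → 16 → 17 → 18 → 19 → 20

Answer: 20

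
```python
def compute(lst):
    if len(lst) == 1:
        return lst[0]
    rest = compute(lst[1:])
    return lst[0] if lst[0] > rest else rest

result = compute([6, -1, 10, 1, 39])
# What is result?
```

Recursive max over [6, -1, 10, 1, 39] = 39

Answer: 39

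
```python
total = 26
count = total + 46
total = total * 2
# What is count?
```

Trace:
`total = 26` → total = 26
`count = total + 46` → count = 72
`total = total * 2` → total = 52
So count = 72

Answer: 72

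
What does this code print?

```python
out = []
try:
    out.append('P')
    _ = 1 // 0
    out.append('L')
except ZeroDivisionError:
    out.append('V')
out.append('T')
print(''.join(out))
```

Execution trace: 'P' (try body) → 'V' (except ZeroDivisionError) → 'T' (after the try/except). Output: PVT

Answer: PVT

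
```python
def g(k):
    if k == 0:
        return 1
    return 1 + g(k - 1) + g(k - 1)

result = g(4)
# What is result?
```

g(k) = 1 + 2·g(k-1), g(0)=1. Closed form: (1+1)·2^4 - 1 = 31.

Answer: 31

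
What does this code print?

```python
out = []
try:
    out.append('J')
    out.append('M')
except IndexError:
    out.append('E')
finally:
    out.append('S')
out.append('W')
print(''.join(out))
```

Execution trace: 'J' (try body) → 'M' (try body, no exception) → 'S' (finally) → 'W' (after the try/except). Output: JMSW

Answer: JMSW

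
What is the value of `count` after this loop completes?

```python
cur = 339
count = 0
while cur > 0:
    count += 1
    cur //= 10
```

Count digits by repeated division by 10
`count` takes the values: 0 → 1 → 2 → 3

Answer: 3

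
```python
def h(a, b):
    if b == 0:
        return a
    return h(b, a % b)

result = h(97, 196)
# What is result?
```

h(97, 196) -> h(196, 97) -> h(97, 2) -> h(2, 1) -> h(1, 0) -> 1

Answer: 1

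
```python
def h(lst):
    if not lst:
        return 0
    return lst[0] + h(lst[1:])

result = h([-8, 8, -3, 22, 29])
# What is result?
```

(-8) + 8 + (-3) + 22 + 29 + 0 = 48

Answer: 48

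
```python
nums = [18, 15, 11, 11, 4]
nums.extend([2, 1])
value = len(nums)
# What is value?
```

Trace:
`nums = [18, 15, 11, 11, 4]` → nums = [18, 15, 11, 11, 4]
`nums.extend([2, 1])` → nums = [18, 15, 11, 11, 4, 2, 1]
`value = len(nums)` → value = 7
So value = 7

Answer: 7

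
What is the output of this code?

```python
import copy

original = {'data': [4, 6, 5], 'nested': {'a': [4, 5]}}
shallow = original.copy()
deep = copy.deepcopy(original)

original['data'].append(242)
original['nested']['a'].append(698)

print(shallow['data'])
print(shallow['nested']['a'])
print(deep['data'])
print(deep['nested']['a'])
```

Key concept: comparing shallow vs deep copy.
Step by step:
`original = {'data': [4, 6, 5], 'nested': {'a': [4, 5]}}` → original = {'data': [4, 6, 5], 'nested': {'a': [4, 5]}}
`shallow = original.copy()` → shallow = {'data': [4, 6, 5], 'nested': {'a': [4, 5]}}
`deep = copy.deepcopy(original)` → deep = {'data': [4, 6, 5], 'nested': {'a': [4, 5]}}
`original['data'].append(242)` → original = {'data': [4, 6, 5, 242], 'nested': {'a': [4, 5]}}; shallow = {'data': [4, 6, 5, 242], 'nested': {'a': [4, 5]}}
`original['nested']['a'].append(698)` → original = {'data': [4, 6, 5, 242], 'nested': {'a': [4, 5, 698]}}; shallow = {'data': [4, 6, 5, 242], 'nested': {'a': [4, 5, 698]}}
`print(shallow['data'])` → prints [4, 6, 5, 242]
`print(shallow['nested']['a'])` → prints [4, 5, 698]
`print(deep['data'])` → prints [4, 6, 5]
`print(deep['nested']['a'])` → prints [4, 5]

Answer:
[4, 6, 5, 242]
[4, 5, 698]
[4, 6, 5]
[4, 5]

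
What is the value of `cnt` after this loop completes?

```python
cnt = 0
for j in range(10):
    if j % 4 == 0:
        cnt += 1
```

Count numbers divisible by 4 in range(10)
`cnt` takes the values: 0 → 1 → 2 → 3

Answer: 3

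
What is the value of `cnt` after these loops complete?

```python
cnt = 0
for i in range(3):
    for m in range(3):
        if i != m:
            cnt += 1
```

3² - 3 (exclude diagonal)
`cnt` takes the values: 0 → 1 → 2 → 3 → 4 → 5 → 6

Answer: 6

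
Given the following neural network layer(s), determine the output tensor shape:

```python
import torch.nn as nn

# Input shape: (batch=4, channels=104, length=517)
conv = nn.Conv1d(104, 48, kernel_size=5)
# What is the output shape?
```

Input: (4, 104, 517) -> Output: (4, 48, 513)

Answer: (4, 48, 513)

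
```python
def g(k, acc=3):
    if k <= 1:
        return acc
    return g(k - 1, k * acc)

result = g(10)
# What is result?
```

Accumulator trace (n, acc): (10, 3) -> (9, 30) -> (8, 270) -> (7, 2160) -> (6, 15120) -> (5, 90720) -> (4, 453600) -> (3, 1814400) -> (2, 5443200) -> (1, 10886400) -> return 10886400

Answer: 10886400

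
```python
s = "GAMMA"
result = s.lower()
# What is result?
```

Trace:
`s = "GAMMA"` → s = 'GAMMA'
`result = s.lower()` → result = 'gamma'
So result = 'gamma'

Answer: 'gamma'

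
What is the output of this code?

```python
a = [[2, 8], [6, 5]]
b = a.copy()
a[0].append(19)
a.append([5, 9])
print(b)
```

Key concept: shallow copy with nested lists.
Step by step:
`a = [[2, 8], [6, 5]]` → a = [[2, 8], [6, 5]]
`b = a.copy()` → b = [[2, 8], [6, 5]]
`a[0].append(19)` → a = [[2, 8, 19], [6, 5]]; b = [[2, 8, 19], [6, 5]]
`a.append([5, 9])` → a = [[2, 8, 19], [6, 5], [5, 9]]
`print(b)` → prints [[2, 8, 19], [6, 5]]

Answer: [[2, 8, 19], [6, 5]]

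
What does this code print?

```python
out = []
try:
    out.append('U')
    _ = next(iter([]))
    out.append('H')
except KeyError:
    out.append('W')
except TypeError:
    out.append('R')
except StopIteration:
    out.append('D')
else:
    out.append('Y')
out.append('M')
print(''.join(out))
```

Execution trace: 'U' (try body) → 'D' (except StopIteration) → 'M' (after the try/except). Output: UDM

Answer: UDM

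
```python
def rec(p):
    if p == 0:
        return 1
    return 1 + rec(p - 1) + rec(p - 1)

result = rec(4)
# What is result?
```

rec(p) = 1 + 2·rec(p-1), rec(0)=1. Closed form: (1+1)·2^4 - 1 = 31.

Answer: 31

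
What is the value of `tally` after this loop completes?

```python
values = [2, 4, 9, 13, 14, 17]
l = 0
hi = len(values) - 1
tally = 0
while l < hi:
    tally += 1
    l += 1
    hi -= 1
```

Iterations until pointers meet (list length 6)
`tally` takes the values: 0 → 1 → 2 → 3

Answer: 3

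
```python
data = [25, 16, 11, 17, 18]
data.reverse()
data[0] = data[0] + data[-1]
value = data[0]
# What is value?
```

Trace:
`data = [25, 16, 11, 17, 18]` → data = [25, 16, 11, 17, 18]
`data.reverse()` → data = [18, 17, 11, 16, 25]
`data[0] = data[0] + data[-1]` → data = [43, 17, 11, 16, 25]
`value = data[0]` → value = 43
So value = 43

Answer: 43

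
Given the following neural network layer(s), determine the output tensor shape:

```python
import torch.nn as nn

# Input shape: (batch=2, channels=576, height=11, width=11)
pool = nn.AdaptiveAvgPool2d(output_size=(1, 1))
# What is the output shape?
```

Input: (2, 576, 11, 11) -> Output: (2, 576, 1, 1)

Answer: (2, 576, 1, 1)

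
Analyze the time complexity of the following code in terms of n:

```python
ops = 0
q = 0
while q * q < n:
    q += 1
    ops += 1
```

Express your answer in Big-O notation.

Each loop level contributes: √n. Multiplying the contributions gives O(√n).

Answer: O(√n)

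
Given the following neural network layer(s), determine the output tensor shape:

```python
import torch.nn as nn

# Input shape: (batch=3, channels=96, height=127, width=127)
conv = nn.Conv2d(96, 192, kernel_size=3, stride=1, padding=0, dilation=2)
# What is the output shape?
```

Input: (3, 96, 127, 127) -> Output: (3, 192, 123, 123)

Answer: (3, 192, 123, 123)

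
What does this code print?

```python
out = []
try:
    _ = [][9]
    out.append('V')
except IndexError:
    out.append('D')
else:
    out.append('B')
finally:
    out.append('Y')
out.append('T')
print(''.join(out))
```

Execution trace: 'D' (except IndexError) → 'Y' (finally) → 'T' (after the try/except). Output: DYT

Answer: DYT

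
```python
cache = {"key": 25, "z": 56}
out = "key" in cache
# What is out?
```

Trace:
`cache = {"key": 25, "z": 56}` → cache = {'key': 25, 'z': 56}
`out = "key" in cache` → out = True
So out = True

Answer: True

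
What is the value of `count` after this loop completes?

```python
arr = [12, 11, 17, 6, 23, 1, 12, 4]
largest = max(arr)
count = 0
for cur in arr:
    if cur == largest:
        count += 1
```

Count of max value 23 in [12, 11, 17, 6, 23, 1, 12, 4]
`count` takes the values: 0 → 1

Answer: 1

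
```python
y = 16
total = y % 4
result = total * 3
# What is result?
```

Trace:
`y = 16` → y = 16
`total = y % 4` → total = 0
`result = total * 3` → result = 0
So result = 0

Answer: 0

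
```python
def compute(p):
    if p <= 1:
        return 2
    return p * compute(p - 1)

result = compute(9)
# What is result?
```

compute(9) = 9 * 8 * 7 * 6 * 5 * 4 * 3 * 2 * 2 = 725760

Answer: 725760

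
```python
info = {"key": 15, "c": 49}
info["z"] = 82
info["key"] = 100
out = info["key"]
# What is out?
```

Trace:
`info = {"key": 15, "c": 49}` → info = {'key': 15, 'c': 49}
`info["z"] = 82` → info = {'key': 15, 'c': 49, 'z': 82}
`info["key"] = 100` → info = {'key': 100, 'c': 49, 'z': 82}
`out = info["key"]` → out = 100
So out = 100

Answer: 100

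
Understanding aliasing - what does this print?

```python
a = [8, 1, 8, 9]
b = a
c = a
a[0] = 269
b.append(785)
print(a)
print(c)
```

Key concept: multiple aliases.
Step by step:
`a = [8, 1, 8, 9]` → a = [8, 1, 8, 9]
`b = a` → b = [8, 1, 8, 9] (same object as a)
`c = a` → c = [8, 1, 8, 9] (same object as a, b)
`a[0] = 269` → a = [269, 1, 8, 9] (same object as b, c); b = [269, 1, 8, 9] (same object as a, c); c = [269, 1, 8, 9] (same object as a, b)
`b.append(785)` → a = [269, 1, 8, 9, 785] (same object as b, c); b = [269, 1, 8, 9, 785] (same object as a, c); c = [269, 1, 8, 9, 785] (same object as a, b)
`print(a)` → prints [269, 1, 8, 9, 785]
`print(c)` → prints [269, 1, 8, 9, 785]

Answer:
[269, 1, 8, 9, 785]
[269, 1, 8, 9, 785]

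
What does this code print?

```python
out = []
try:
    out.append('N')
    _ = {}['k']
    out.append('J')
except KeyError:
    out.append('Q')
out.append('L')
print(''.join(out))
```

Execution trace: 'N' (try body) → 'Q' (except KeyError) → 'L' (after the try/except). Output: NQL

Answer: NQL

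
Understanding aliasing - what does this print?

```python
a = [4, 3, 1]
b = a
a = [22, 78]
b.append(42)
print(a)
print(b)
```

Key concept: rebinding vs mutation: a is rebound to a new list, b still points at the original.
Step by step:
`a = [4, 3, 1]` → a = [4, 3, 1]
`b = a` → b = [4, 3, 1] (same object as a)
`a = [22, 78]` → a = [22, 78]
`b.append(42)` → b = [4, 3, 1, 42]
`print(a)` → prints [22, 78]
`print(b)` → prints [4, 3, 1, 42]

Answer:
[22, 78]
[4, 3, 1, 42]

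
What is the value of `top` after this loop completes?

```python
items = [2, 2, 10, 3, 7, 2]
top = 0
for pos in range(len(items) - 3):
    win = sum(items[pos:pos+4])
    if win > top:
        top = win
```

Max sum of 4-element window in [2, 2, 10, 3, 7, 2]
`top` takes the values: 0 → 17 → 22

Answer: 22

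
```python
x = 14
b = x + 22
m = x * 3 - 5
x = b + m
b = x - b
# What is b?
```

Trace:
`x = 14` → x = 14
`b = x + 22` → b = 36
`m = x * 3 - 5` → m = 37
`x = b + m` → x = 73
`b = x - b` → b = 37
So b = 37

Answer: 37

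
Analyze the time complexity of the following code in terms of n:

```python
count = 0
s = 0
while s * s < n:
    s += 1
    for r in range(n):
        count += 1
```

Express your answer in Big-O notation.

Each loop level contributes: √n × n. Multiplying the contributions gives O(n√n).

Answer: O(n√n)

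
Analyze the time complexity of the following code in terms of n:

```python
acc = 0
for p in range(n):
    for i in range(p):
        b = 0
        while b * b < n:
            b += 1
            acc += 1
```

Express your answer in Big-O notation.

Each loop level contributes: n × n × √n. Multiplying the contributions gives O(n^2√n).

Answer: O(n^2√n)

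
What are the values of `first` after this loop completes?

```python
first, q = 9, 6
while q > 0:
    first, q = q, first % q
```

GCD of 9 and 6
`first` takes the values: 9 → 6 → 3

Answer: 3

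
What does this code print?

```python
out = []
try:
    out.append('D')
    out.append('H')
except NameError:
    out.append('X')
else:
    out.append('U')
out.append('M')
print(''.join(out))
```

Execution trace: 'D' (try body) → 'H' (try body, no exception) → 'U' (else) → 'M' (after the try/except). Output: DHUM

Answer: DHUM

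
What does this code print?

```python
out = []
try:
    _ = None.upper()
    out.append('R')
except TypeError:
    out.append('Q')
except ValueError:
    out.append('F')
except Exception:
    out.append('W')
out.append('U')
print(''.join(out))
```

Execution trace: 'W' (except Exception) → 'U' (after the try/except). Output: WU

Answer: WU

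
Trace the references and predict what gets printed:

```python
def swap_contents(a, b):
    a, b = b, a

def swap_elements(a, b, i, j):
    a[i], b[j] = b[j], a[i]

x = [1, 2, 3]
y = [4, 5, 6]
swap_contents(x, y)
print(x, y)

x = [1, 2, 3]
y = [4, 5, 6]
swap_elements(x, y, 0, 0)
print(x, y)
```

Key concept: parameter rebinding vs mutation.
Step by step:
`x = [1, 2, 3]` → x = [1, 2, 3]
`y = [4, 5, 6]` → y = [4, 5, 6]
`swap_contents(x, y)` → no visible change to tracked variables
`print(x, y)` → prints [1, 2, 3] [4, 5, 6]
`x = [1, 2, 3]` → x = [1, 2, 3]
`y = [4, 5, 6]` → y = [4, 5, 6]
`swap_elements(x, y, 0, 0)` → x = [4, 2, 3]; y = [1, 5, 6]
`print(x, y)` → prints [4, 2, 3] [1, 5, 6]

Answer:
[1, 2, 3] [4, 5, 6]
[4, 2, 3] [1, 5, 6]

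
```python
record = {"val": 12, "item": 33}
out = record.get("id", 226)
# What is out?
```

Trace:
`record = {"val": 12, "item": 33}` → record = {'val': 12, 'item': 33}
`out = record.get("id", 226)` → out = 226
So out = 226

Answer: 226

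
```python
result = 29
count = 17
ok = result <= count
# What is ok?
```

Trace:
`result = 29` → result = 29
`count = 17` → count = 17
`ok = result <= count` → ok = False
So ok = False

Answer: False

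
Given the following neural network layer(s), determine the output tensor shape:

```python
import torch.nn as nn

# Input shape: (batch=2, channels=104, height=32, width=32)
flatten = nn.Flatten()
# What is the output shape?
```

Input: (2, 104, 32, 32) -> Output: (2, 106496)

Answer: (2, 106496)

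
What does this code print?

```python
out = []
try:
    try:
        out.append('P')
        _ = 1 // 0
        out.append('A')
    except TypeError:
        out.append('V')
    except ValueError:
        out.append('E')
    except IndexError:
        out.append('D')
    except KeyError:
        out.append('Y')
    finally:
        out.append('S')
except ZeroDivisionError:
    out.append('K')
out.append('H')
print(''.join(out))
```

Execution trace: 'P' (try body) → 'S' (finally) → 'K' (outer except ZeroDivisionError) → 'H' (after the try/except). Output: PSKH

Answer: PSKH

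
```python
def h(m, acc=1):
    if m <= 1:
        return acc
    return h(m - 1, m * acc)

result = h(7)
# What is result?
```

Accumulator trace (n, acc): (7, 1) -> (6, 7) -> (5, 42) -> (4, 210) -> (3, 840) -> (2, 2520) -> (1, 5040) -> return 5040

Answer: 5040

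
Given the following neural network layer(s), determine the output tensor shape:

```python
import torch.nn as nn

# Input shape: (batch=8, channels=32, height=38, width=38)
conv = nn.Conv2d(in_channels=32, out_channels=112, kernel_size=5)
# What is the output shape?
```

Input: (8, 32, 38, 38) -> Output: (8, 112, 34, 34)

Answer: (8, 112, 34, 34)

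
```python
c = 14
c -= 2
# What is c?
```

Trace:
`c = 14` → c = 14
`c -= 2` → c = 12
So c = 12

Answer: 12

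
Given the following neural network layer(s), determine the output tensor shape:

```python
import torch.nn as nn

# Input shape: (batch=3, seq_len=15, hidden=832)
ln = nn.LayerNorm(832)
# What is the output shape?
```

Input: (3, 15, 832) -> Output: (3, 15, 832)

Answer: (3, 15, 832)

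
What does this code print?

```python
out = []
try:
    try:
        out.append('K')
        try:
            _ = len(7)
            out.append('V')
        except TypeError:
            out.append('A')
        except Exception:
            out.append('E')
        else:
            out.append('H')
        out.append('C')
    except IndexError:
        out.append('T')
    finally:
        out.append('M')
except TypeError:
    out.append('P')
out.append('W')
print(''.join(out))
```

Execution trace: 'K' (try body) → 'A' (inner except TypeError) → 'C' (try body, no exception) → 'M' (finally) → 'W' (after the try/except). Output: KACMW

Answer: KACMW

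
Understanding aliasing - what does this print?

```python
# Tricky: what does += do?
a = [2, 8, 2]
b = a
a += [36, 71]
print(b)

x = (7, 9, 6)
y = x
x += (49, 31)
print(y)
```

Key concept: += behavior differs for mutable vs immutable.
Step by step:
`a = [2, 8, 2]` → a = [2, 8, 2]
`b = a` → b = [2, 8, 2] (same object as a)
`a += [36, 71]` → a = [2, 8, 2, 36, 71] (same object as b); b = [2, 8, 2, 36, 71] (same object as a)
`print(b)` → prints [2, 8, 2, 36, 71]
`x = (7, 9, 6)` → x = (7, 9, 6)
`y = x` → y = (7, 9, 6)
`x += (49, 31)` → x = (7, 9, 6, 49, 31)
`print(y)` → prints (7, 9, 6)

Answer:
[2, 8, 2, 36, 71]
(7, 9, 6)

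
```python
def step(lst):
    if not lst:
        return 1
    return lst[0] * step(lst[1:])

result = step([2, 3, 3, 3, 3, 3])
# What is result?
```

Product over [2, 3, 3, 3, 3, 3] = 2 * 3 * 3 * 3 * 3 * 3 = 486

Answer: 486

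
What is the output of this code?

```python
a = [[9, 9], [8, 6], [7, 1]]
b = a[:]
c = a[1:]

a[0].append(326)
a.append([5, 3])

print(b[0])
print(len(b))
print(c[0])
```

Key concept: slice with nested mutation.
Step by step:
`a = [[9, 9], [8, 6], [7, 1]]` → a = [[9, 9], [8, 6], [7, 1]]
`b = a[:]` → b = [[9, 9], [8, 6], [7, 1]]
`c = a[1:]` → c = [[8, 6], [7, 1]]
`a[0].append(326)` → a = [[9, 9, 326], [8, 6], [7, 1]]; b = [[9, 9, 326], [8, 6], [7, 1]]
`a.append([5, 3])` → a = [[9, 9, 326], [8, 6], [7, 1], [5, 3]]
`print(b[0])` → prints [9, 9, 326]
`print(len(b))` → prints 3
`print(c[0])` → prints [8, 6]

Answer:
[9, 9, 326]
3
[8, 6]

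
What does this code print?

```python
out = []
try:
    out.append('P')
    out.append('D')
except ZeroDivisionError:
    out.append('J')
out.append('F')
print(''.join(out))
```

Execution trace: 'P' (try body) → 'D' (try body, no exception) → 'F' (after the try/except). Output: PDF

Answer: PDF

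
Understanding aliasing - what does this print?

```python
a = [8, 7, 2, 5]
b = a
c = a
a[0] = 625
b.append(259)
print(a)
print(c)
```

Key concept: multiple aliases.
Step by step:
`a = [8, 7, 2, 5]` → a = [8, 7, 2, 5]
`b = a` → b = [8, 7, 2, 5] (same object as a)
`c = a` → c = [8, 7, 2, 5] (same object as a, b)
`a[0] = 625` → a = [625, 7, 2, 5] (same object as b, c); b = [625, 7, 2, 5] (same object as a, c); c = [625, 7, 2, 5] (same object as a, b)
`b.append(259)` → a = [625, 7, 2, 5, 259] (same object as b, c); b = [625, 7, 2, 5, 259] (same object as a, c); c = [625, 7, 2, 5, 259] (same object as a, b)
`print(a)` → prints [625, 7, 2, 5, 259]
`print(c)` → prints [625, 7, 2, 5, 259]

Answer:
[625, 7, 2, 5, 259]
[625, 7, 2, 5, 259]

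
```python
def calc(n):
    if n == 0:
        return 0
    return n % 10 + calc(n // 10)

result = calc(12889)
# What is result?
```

Sum of digits of 12889: 9 + 8 + 8 + 2 + 1 = 28

Answer: 28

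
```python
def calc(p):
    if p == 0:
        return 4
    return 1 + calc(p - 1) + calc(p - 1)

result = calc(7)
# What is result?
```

calc(p) = 1 + 2·calc(p-1), calc(0)=4. Closed form: (4+1)·2^7 - 1 = 639.

Answer: 639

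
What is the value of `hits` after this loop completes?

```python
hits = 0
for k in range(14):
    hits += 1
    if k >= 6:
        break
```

Loop breaks when k reaches 6, hits is 7
`hits` takes the values: 0 → 1 → 2 → 3 → 4 → 5 → 6 → 7

Answer: 7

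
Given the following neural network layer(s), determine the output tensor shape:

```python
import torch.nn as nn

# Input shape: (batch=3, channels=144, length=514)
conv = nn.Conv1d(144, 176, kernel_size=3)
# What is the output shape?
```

Input: (3, 144, 514) -> Output: (3, 176, 512)

Answer: (3, 176, 512)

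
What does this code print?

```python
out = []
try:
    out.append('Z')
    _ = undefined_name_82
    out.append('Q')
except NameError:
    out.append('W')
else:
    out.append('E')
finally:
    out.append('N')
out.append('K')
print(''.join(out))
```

Execution trace: 'Z' (try body) → 'W' (except NameError) → 'N' (finally) → 'K' (after the try/except). Output: ZWNK

Answer: ZWNK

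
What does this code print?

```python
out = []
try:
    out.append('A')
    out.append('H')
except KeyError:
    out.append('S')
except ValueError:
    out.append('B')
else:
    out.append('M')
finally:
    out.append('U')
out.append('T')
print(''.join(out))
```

Execution trace: 'A' (try body) → 'H' (try body, no exception) → 'M' (else) → 'U' (finally) → 'T' (after the try/except). Output: AHMUT

Answer: AHMUT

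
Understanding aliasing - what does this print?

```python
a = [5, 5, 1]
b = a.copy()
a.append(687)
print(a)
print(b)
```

Key concept: list.copy() creates independent copy.
Step by step:
`a = [5, 5, 1]` → a = [5, 5, 1]
`b = a.copy()` → b = [5, 5, 1]
`a.append(687)` → a = [5, 5, 1, 687]
`print(a)` → prints [5, 5, 1, 687]
`print(b)` → prints [5, 5, 1]

Answer:
[5, 5, 1, 687]
[5, 5, 1]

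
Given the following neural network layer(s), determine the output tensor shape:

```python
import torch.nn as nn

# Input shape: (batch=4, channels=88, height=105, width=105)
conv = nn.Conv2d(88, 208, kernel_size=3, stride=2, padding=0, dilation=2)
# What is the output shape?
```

Input: (4, 88, 105, 105) -> Output: (4, 208, 51, 51)

Answer: (4, 208, 51, 51)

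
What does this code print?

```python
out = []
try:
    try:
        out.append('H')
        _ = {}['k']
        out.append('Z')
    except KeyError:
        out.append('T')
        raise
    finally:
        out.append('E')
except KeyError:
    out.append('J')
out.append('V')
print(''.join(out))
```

Execution trace: 'H' (inner try body) → 'T' (inner except KeyError) → 'E' (inner finally) → 'J' (outer except KeyError) → 'V' (after the try/except). Output: HTEJV

Answer: HTEJV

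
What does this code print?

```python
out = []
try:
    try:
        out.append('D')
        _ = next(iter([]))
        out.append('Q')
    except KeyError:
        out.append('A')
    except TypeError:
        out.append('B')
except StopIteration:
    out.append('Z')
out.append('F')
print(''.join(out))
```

Execution trace: 'D' (try body) → 'Z' (outer except StopIteration) → 'F' (after the try/except). Output: DZF

Answer: DZF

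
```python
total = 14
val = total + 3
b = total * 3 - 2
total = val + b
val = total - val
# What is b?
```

Trace:
`total = 14` → total = 14
`val = total + 3` → val = 17
`b = total * 3 - 2` → b = 40
`total = val + b` → total = 57
`val = total - val` → val = 40
So b = 40

Answer: 40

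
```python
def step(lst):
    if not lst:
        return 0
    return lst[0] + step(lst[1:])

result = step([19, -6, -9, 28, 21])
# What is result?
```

19 + (-6) + (-9) + 28 + 21 + 0 = 53

Answer: 53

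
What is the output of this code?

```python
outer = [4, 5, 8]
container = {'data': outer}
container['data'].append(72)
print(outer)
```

Key concept: dict holds reference to list.
Step by step:
`outer = [4, 5, 8]` → outer = [4, 5, 8]
`container = {'data': outer}` → container = {'data': [4, 5, 8]}
`container['data'].append(72)` → outer = [4, 5, 8, 72]; container = {'data': [4, 5, 8, 72]}
`print(outer)` → prints [4, 5, 8, 72]

Answer: [4, 5, 8, 72]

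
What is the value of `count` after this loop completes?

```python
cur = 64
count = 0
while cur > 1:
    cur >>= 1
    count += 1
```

Count right shifts until 1
`count` takes the values: 0 → 1 → 2 → 3 → 4 → 5 → 6

Answer: 6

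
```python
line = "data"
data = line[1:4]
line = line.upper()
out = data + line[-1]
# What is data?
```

Trace:
`line = "data"` → line = 'data'
`data = line[1:4]` → data = 'ata'
`line = line.upper()` → line = 'DATA'
`out = data + line[-1]` → out = 'ataA'
So data = 'ata'

Answer: 'ata'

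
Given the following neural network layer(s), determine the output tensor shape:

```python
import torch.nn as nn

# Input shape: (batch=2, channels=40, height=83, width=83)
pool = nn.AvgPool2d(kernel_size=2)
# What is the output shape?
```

Input: (2, 40, 83, 83) -> Output: (2, 40, 41, 41)

Answer: (2, 40, 41, 41)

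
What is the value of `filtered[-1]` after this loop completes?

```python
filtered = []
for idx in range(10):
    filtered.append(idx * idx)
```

Last element of squares 0 to 9
`filtered` takes the values: [] → [0] → [0, 1] → [0, 1, 4] → [0, 1, 4, 9] → [0, 1, 4, 9, 16] → [0, 1, 4, 9, 16, 25] → [0, 1, 4, 9, 16, 25, 36] → [0, 1, 4, 9, 16, 25, 36, 49] → [0, 1, 4, 9, 16, 25, 36, 49, 64] → [0, 1, 4, 9, 16, 25, 36, 49, 64, 81]
So `filtered[-1]` = 81

Answer: 81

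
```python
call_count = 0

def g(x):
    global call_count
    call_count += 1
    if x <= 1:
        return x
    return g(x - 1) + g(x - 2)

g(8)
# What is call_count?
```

Calls(x) = 1 + Calls(x-1) + Calls(x-2); Calls(0)=Calls(1)=1. For x=8 this gives 67.

Answer: 67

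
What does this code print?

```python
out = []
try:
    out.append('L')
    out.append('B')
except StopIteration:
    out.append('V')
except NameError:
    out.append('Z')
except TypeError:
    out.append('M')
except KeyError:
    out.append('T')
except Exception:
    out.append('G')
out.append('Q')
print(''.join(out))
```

Execution trace: 'L' (try body) → 'B' (try body, no exception) → 'Q' (after the try/except). Output: LBQ

Answer: LBQ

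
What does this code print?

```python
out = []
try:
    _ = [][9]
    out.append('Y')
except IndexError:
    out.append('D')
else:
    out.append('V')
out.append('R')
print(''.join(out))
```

Execution trace: 'D' (except IndexError) → 'R' (after the try/except). Output: DR

Answer: DR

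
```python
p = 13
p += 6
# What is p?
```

Trace:
`p = 13` → p = 13
`p += 6` → p = 19
So p = 19

Answer: 19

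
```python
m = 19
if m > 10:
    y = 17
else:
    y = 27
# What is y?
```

Trace:
`m = 19` → m = 19
`if m > 10: ...` → m > 10 is True → y = 17
So y = 17

Answer: 17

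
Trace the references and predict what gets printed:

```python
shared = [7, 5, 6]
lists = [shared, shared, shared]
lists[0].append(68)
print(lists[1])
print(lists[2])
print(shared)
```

Key concept: list of same reference.
Step by step:
`shared = [7, 5, 6]` → shared = [7, 5, 6]
`lists = [shared, shared, shared]` → lists = [[7, 5, 6], [7, 5, 6], [7, 5, 6]]
`lists[0].append(68)` → shared = [7, 5, 6, 68]; lists = [[7, 5, 6, 68], [7, 5, 6, 68], [7, 5, 6, 68]]
`print(lists[1])` → prints [7, 5, 6, 68]
`print(lists[2])` → prints [7, 5, 6, 68]
`print(shared)` → prints [7, 5, 6, 68]

Answer:
[7, 5, 6, 68]
[7, 5, 6, 68]
[7, 5, 6, 68]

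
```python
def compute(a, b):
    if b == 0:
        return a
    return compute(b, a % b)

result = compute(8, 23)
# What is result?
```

compute(8, 23) -> compute(23, 8) -> compute(8, 7) -> compute(7, 1) -> compute(1, 0) -> 1

Answer: 1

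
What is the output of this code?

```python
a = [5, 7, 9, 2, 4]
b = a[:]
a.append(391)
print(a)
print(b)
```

Key concept: slice [:] creates copy.
Step by step:
`a = [5, 7, 9, 2, 4]` → a = [5, 7, 9, 2, 4]
`b = a[:]` → b = [5, 7, 9, 2, 4]
`a.append(391)` → a = [5, 7, 9, 2, 4, 391]
`print(a)` → prints [5, 7, 9, 2, 4, 391]
`print(b)` → prints [5, 7, 9, 2, 4]

Answer:
[5, 7, 9, 2, 4, 391]
[5, 7, 9, 2, 4]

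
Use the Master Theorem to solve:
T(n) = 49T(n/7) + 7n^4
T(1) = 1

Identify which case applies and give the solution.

a=49, b=7, f(n)=7n^4. log_7(49) = 2. Since c=4 > 2 and the regularity condition holds (49(n/7)^4 = (49/7^4)n^4 with 49/7^4 < 1), Case 3 applies: T(n) = Θ(f(n)) = O(n^4).

Answer: O(n^4) - Case 3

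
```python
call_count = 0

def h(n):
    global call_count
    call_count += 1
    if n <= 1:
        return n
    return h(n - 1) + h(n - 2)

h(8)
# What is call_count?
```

Calls(n) = 1 + Calls(n-1) + Calls(n-2); Calls(0)=Calls(1)=1. For n=8 this gives 67.

Answer: 67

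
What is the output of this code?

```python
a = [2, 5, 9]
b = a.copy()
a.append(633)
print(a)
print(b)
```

Key concept: list.copy() creates independent copy.
Step by step:
`a = [2, 5, 9]` → a = [2, 5, 9]
`b = a.copy()` → b = [2, 5, 9]
`a.append(633)` → a = [2, 5, 9, 633]
`print(a)` → prints [2, 5, 9, 633]
`print(b)` → prints [2, 5, 9]

Answer:
[2, 5, 9, 633]
[2, 5, 9]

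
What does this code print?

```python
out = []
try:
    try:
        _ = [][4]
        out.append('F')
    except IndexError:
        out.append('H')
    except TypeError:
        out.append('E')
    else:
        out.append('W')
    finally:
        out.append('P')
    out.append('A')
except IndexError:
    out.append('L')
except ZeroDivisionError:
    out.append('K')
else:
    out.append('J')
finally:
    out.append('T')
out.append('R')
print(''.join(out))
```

Execution trace: 'H' (inner except IndexError) → 'P' (inner finally) → 'A' (try body, no exception) → 'J' (else) → 'T' (finally) → 'R' (after the try/except). Output: HPAJTR

Answer: HPAJTR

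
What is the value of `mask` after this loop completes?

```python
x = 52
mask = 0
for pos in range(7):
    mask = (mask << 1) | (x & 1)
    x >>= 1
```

Reverse lowest 7 bits of 52
`mask` takes the values: 0 → 1 → 2 → 5 → 11 → 22

Answer: 22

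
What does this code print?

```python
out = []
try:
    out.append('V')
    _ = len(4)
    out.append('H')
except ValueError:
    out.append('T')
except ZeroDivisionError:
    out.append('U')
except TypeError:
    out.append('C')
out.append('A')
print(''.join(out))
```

Execution trace: 'V' (try body) → 'C' (except TypeError) → 'A' (after the try/except). Output: VCA

Answer: VCA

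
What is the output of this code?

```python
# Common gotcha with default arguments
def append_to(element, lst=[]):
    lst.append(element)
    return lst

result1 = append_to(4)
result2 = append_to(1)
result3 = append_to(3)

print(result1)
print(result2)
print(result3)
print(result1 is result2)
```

Key concept: mutable default argument gotcha.
Step by step:
`result1 = append_to(4)` → result1 = [4]
`result2 = append_to(1)` → result1 = [4, 1] (same object as result2); result2 = [4, 1] (same object as result1)
`result3 = append_to(3)` → result1 = [4, 1, 3] (same object as result2, result3); result2 = [4, 1, 3] (same object as result1, result3); result3 = [4, 1, 3] (same object as result1, result2)
`print(result1)` → prints [4, 1, 3]
`print(result2)` → prints [4, 1, 3]
`print(result3)` → prints [4, 1, 3]
`print(result1 is result2)` → prints True

Answer:
[4, 1, 3]
[4, 1, 3]
[4, 1, 3]
True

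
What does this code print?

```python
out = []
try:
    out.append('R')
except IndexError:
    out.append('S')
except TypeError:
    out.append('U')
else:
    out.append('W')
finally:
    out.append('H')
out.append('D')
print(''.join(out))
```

Execution trace: 'R' (try body, no exception) → 'W' (else) → 'H' (finally) → 'D' (after the try/except). Output: RWHD

Answer: RWHD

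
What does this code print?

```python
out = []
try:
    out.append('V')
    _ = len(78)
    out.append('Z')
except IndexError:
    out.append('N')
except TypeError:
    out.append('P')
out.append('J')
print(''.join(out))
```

Execution trace: 'V' (try body) → 'P' (except TypeError) → 'J' (after the try/except). Output: VPJ

Answer: VPJ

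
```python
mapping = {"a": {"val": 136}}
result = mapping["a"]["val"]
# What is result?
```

Trace:
`mapping = {"a": {"val": 136}}` → mapping = {'a': {'val': 136}}
`result = mapping["a"]["val"]` → result = 136
So result = 136

Answer: 136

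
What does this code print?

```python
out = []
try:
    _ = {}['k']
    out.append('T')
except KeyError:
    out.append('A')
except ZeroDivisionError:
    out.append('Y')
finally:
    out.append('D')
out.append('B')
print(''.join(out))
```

Execution trace: 'A' (except KeyError) → 'D' (finally) → 'B' (after the try/except). Output: ADB

Answer: ADB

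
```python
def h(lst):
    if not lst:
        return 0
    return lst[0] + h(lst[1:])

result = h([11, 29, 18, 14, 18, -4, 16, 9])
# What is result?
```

11 + 29 + 18 + 14 + 18 + (-4) + 16 + 9 + 0 = 111

Answer: 111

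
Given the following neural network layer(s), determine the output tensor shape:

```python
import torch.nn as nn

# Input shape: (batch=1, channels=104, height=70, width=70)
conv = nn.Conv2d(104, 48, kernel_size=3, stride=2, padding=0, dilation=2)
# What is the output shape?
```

Input: (1, 104, 70, 70) -> Output: (1, 48, 33, 33)

Answer: (1, 48, 33, 33)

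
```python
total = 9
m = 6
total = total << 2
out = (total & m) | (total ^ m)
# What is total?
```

Trace:
`total = 9` → total = 9
`m = 6` → m = 6
`total = total << 2` → total = 36
`out = (total & m) | (total ^ m)` → out = 38
So total = 36

Answer: 36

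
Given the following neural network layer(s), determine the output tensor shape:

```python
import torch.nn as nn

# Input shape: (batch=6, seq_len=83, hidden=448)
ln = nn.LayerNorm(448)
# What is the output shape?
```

Input: (6, 83, 448) -> Output: (6, 83, 448)

Answer: (6, 83, 448)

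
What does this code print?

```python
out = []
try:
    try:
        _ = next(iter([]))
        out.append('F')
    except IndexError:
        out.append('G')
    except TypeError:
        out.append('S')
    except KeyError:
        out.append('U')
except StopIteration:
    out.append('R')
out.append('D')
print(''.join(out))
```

Execution trace: 'R' (outer except StopIteration) → 'D' (after the try/except). Output: RD

Answer: RD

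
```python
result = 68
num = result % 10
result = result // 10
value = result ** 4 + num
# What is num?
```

Trace:
`result = 68` → result = 68
`num = result % 10` → num = 8
`result = result // 10` → result = 6
`value = result ** 4 + num` → value = 1304
So num = 8

Answer: 8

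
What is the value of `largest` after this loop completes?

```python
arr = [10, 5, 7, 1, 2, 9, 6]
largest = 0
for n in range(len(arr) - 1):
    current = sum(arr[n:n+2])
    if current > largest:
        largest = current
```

Max sum of 2-element window in [10, 5, 7, 1, 2, 9, 6]
`largest` takes the values: 0 → 15

Answer: 15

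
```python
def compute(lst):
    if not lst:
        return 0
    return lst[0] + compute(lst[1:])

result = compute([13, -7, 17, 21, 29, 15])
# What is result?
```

13 + (-7) + 17 + 21 + 29 + 15 + 0 = 88

Answer: 88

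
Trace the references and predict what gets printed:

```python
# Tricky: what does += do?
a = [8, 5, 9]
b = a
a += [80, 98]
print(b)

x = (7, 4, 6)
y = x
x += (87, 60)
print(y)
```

Key concept: += behavior differs for mutable vs immutable.
Step by step:
`a = [8, 5, 9]` → a = [8, 5, 9]
`b = a` → b = [8, 5, 9] (same object as a)
`a += [80, 98]` → a = [8, 5, 9, 80, 98] (same object as b); b = [8, 5, 9, 80, 98] (same object as a)
`print(b)` → prints [8, 5, 9, 80, 98]
`x = (7, 4, 6)` → x = (7, 4, 6)
`y = x` → y = (7, 4, 6)
`x += (87, 60)` → x = (7, 4, 6, 87, 60)
`print(y)` → prints (7, 4, 6)

Answer:
[8, 5, 9, 80, 98]
(7, 4, 6)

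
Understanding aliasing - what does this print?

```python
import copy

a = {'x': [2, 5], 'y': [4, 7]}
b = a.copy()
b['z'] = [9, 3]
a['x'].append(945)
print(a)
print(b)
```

Key concept: shallow copy of dict with mutable values.
Step by step:
`a = {'x': [2, 5], 'y': [4, 7]}` → a = {'x': [2, 5], 'y': [4, 7]}
`b = a.copy()` → b = {'x': [2, 5], 'y': [4, 7]}
`b['z'] = [9, 3]` → b = {'x': [2, 5], 'y': [4, 7], 'z': [9, 3]}
`a['x'].append(945)` → a = {'x': [2, 5, 945], 'y': [4, 7]}; b = {'x': [2, 5, 945], 'y': [4, 7], 'z': [9, 3]}
`print(a)` → prints {'x': [2, 5, 945], 'y': [4, 7]}
`print(b)` → prints {'x': [2, 5, 945], 'y': [4, 7], 'z': [9, 3]}

Answer:
{'x': [2, 5, 945], 'y': [4, 7]}
{'x': [2, 5, 945], 'y': [4, 7], 'z': [9, 3]}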